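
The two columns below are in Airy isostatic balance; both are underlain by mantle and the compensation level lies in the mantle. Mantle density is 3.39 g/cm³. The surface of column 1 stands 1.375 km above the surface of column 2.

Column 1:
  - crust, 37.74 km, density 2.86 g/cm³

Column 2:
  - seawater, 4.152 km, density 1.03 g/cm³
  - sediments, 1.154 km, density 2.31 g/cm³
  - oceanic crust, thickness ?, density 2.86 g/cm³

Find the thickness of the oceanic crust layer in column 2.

Take the compensation level at the base of the deeper column (depth z_c below the surface of column 1) and equate Σ ρ_i t_i down to z_c; mantle fills any gap and the z_c terms cancel.
Column 1: 37.74×2.86 + (z_c − 37.74)×3.39
Column 2: 1.375×0 + 4.152×1.03 + 1.154×2.31 + x×2.86 + (z_c − 1.375 − 5.306 − x)×3.39
The z_c×3.39 term appears on both sides and cancels. Collect the known terms of each column as K = Σ(ρt)_known − 3.39 × (depth of known layers): K_1 = 107.9364 − 3.39×37.74 = −20.0022; K_2 = 6.9423 − 3.39×(1.375 + 5.306) = −15.70629.
Balance: K_1 = K_2 − x×(3.39 − 2.86), so x = (K_2 − K_1)/(3.39 − 2.86) = 4.29591/0.53 = 8.11 km.

8.11 km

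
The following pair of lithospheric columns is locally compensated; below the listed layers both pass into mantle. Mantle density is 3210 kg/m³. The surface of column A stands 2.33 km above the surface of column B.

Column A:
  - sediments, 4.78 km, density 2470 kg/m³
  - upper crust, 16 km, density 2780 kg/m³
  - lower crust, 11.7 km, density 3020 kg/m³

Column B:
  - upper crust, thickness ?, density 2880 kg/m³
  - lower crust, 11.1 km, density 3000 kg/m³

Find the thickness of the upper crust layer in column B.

8.58 km

Take the compensation level at the base of the deeper column (depth z_c below the surface of column A) and equate Σ ρ_i t_i down to z_c; mantle fills any gap and the z_c terms cancel.
Column A: 4.78×2470 + 16×2780 + 11.7×3020 + (z_c − 32.48)×3210
Column B: 2.33×0 + x×2880 + 11.1×3000 + (z_c − 2.33 − 11.1 − x)×3210
The z_c×3210 term appears on both sides and cancels. Collect the known terms of each column as K = Σ(ρt)_known − 3210 × (depth of known layers): K_A = 91620.6 − 3210×32.48 = −12640.2; K_B = 33300 − 3210×(2.33 + 11.1) = −9810.3.
Balance: K_A = K_B − x×(3210 − 2880), so x = (K_B − K_A)/(3210 − 2880) = 2829.9/330 = 8.58 km.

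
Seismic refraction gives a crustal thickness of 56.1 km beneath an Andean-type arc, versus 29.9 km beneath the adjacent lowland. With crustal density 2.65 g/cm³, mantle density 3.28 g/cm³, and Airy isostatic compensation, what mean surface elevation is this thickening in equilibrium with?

5.03 km

Excess crust Δ = 56.1 km − 29.9 km = 26.2 km, split between elevation h and root r with h + r = Δ.
Airy balance ρ_c h = (ρ_m − ρ_c) r gives r = h ρ_c/(ρ_m − ρ_c), so h (1 + ρ_c/(ρ_m − ρ_c)) = Δ, i.e. h = Δ (ρ_m − ρ_c)/ρ_m.
h = 26.2 km × 0.63/3.28 = 5.03 km.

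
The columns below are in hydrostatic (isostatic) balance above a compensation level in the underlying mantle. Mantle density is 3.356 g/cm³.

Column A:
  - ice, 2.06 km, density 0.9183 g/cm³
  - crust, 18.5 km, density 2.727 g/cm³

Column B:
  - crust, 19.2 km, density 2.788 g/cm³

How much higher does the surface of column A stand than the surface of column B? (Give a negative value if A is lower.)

For any compensation level in the mantle, the mantle terms cancel and isostasy reduces to e = (Σt_A − Σt_B) − (Σ(ρt)_A − Σ(ρt)_B) / ρ_m.
Σt_A = 20.56 km; Σt_B = 19.2 km; Σ(ρt)_A = 52.341198; Σ(ρt)_B = 53.5296 (in km·g/cm³).
e = (20.56 − 19.2) − (52.341198 − 53.5296) / 3.356 = 1.71 km.

1.71 km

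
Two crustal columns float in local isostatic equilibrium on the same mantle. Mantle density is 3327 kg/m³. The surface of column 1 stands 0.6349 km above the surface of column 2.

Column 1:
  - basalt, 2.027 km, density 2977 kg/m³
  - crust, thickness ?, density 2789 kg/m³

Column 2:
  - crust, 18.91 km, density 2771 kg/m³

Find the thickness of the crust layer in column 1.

Take the compensation level at the base of the deeper column (depth z_c below the surface of column 1) and equate Σ ρ_i t_i down to z_c; mantle fills any gap and the z_c terms cancel.
Column 1: 2.027×2977 + x×2789 + (z_c − 2.027 − x)×3327
Column 2: 0.6349×0 + 18.91×2771 + (z_c − 0.6349 − 18.91)×3327
The z_c×3327 term appears on both sides and cancels. Collect the known terms of each column as K = Σ(ρt)_known − 3327 × (depth of known layers): K_1 = 6034.379 − 3327×2.027 = −709.45; K_2 = 52399.61 − 3327×(0.6349 + 18.91) = −12626.2723.
Balance: K_1 − x×(3327 − 2789) = K_2, so x = (K_1 − K_2)/(3327 − 2789) = 11916.8/538 = 22.2 km.

22.2 km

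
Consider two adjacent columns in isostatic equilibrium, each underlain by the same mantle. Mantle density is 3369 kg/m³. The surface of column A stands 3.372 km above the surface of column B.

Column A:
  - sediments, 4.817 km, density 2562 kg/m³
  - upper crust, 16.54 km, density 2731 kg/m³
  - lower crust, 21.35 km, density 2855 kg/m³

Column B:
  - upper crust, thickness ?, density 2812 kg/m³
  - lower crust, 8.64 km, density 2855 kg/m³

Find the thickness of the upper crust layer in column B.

Take the compensation level at the base of the deeper column (depth z_c below the surface of column A) and equate Σ ρ_i t_i down to z_c; mantle fills any gap and the z_c terms cancel.
Column A: 4.817×2562 + 16.54×2731 + 21.35×2855 + (z_c − 42.707)×3369
Column B: 3.372×0 + x×2812 + 8.64×2855 + (z_c − 3.372 − 8.64 − x)×3369
The z_c×3369 term appears on both sides and cancels. Collect the known terms of each column as K = Σ(ρt)_known − 3369 × (depth of known layers): K_A = 118466.144 − 3369×42.707 = −25413.739; K_B = 24667.2 − 3369×(3.372 + 8.64) = −15801.228.
Balance: K_A = K_B − x×(3369 − 2812), so x = (K_B − K_A)/(3369 − 2812) = 9612.51/557 = 17.3 km.

17.3 km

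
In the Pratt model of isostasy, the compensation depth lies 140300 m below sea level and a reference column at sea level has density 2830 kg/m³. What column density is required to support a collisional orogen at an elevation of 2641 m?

Pratt balance: ρ_ref D = ρ (D + h).
ρ = ρ_ref D/(D + h) = 2830 × 140300 m/(140300 m + 2641 m) = 2780 kg/m³.

2780 kg/m³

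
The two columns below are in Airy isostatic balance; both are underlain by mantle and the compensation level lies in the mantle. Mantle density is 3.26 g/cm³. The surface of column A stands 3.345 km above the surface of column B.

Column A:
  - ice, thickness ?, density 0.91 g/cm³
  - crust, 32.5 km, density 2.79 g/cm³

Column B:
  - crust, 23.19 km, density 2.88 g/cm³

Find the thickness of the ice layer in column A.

Take the compensation level at the base of the deeper column (depth z_c below the surface of column A) and equate Σ ρ_i t_i down to z_c; mantle fills any gap and the z_c terms cancel.
Column A: x×0.91 + 32.5×2.79 + (z_c − 32.5 − x)×3.26
Column B: 3.345×0 + 23.19×2.88 + (z_c − 3.345 − 23.19)×3.26
The z_c×3.26 term appears on both sides and cancels. Collect the known terms of each column as K = Σ(ρt)_known − 3.26 × (depth of known layers): K_A = 90.675 − 3.26×32.5 = −15.275; K_B = 66.7872 − 3.26×(3.345 + 23.19) = −19.7169.
Balance: K_A − x×(3.26 − 0.91) = K_B, so x = (K_A − K_B)/(3.26 − 0.91) = 4.4419/2.35 = 1.89 km.

1.89 km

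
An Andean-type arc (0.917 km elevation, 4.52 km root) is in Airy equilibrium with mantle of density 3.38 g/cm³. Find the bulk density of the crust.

2.81 g/cm³

ρ_c h = (ρ_m − ρ_c) r → ρ_c (h + r) = ρ_m r → ρ_c = ρ_m r / (h + r).
ρ_c = 3.38 × 4.52 km / (0.917 km + 4.52 km) = 2.81 g/cm³.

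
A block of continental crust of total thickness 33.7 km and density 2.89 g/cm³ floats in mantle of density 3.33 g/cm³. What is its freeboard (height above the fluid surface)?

4.45 km

Floating equilibrium: submerged depth d = t ρ_obj/ρ_fluid = 33.7 km × 2.89/3.33 = 29.25 km.
Freeboard = t − d = 33.7 km − 29.25 km = 4.45 km.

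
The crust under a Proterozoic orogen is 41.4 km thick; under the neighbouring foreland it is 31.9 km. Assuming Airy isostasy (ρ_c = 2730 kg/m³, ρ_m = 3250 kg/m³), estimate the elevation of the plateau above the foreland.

Excess crust Δ = 41.4 km − 31.9 km = 9.5 km, split between elevation h and root r with h + r = Δ.
Airy balance ρ_c h = (ρ_m − ρ_c) r gives r = h ρ_c/(ρ_m − ρ_c), so h (1 + ρ_c/(ρ_m − ρ_c)) = Δ, i.e. h = Δ (ρ_m − ρ_c)/ρ_m.
h = 9.5 km × 520/3250 = 1.52 km.

1.52 km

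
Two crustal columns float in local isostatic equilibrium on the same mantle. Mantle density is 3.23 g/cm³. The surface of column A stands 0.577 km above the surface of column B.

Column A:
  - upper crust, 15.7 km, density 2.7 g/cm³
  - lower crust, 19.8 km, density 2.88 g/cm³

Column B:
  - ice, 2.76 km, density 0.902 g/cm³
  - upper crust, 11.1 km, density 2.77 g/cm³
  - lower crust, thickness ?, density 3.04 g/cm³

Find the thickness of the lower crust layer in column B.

9.77 km

Take the compensation level at the base of the deeper column (depth z_c below the surface of column A) and equate Σ ρ_i t_i down to z_c; mantle fills any gap and the z_c terms cancel.
Column A: 15.7×2.7 + 19.8×2.88 + (z_c − 35.5)×3.23
Column B: 0.577×0 + 2.76×0.902 + 11.1×2.77 + x×3.04 + (z_c − 0.577 − 13.86 − x)×3.23
The z_c×3.23 term appears on both sides and cancels. Collect the known terms of each column as K = Σ(ρt)_known − 3.23 × (depth of known layers): K_A = 99.414 − 3.23×35.5 = −15.251; K_B = 33.23652 − 3.23×(0.577 + 13.86) = −13.39499.
Balance: K_A = K_B − x×(3.23 − 3.04), so x = (K_B − K_A)/(3.23 − 3.04) = 1.85601/0.19 = 9.77 km.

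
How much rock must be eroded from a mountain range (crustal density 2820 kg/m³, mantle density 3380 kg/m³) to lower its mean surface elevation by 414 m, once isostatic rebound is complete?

Net drop Δ = e − u = e − e ρ_c/ρ_m = e (ρ_m − ρ_c)/ρ_m.
e = Δ ρ_m/(ρ_m − ρ_c) = 414 m × 3380/560 = 2500 m.

2500 m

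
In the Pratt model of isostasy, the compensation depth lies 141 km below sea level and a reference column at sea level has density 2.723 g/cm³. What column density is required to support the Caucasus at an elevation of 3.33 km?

Pratt balance: ρ_ref D = ρ (D + h).
ρ = ρ_ref D/(D + h) = 2.723 × 141 km/(141 km + 3.33 km) = 2.66 g/cm³.

2.66 g/cm³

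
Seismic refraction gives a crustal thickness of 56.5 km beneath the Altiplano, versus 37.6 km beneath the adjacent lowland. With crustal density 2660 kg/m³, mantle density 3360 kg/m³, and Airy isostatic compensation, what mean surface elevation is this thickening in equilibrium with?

Excess crust Δ = 56.5 km − 37.6 km = 18.9 km, split between elevation h and root r with h + r = Δ.
Airy balance ρ_c h = (ρ_m − ρ_c) r gives r = h ρ_c/(ρ_m − ρ_c), so h (1 + ρ_c/(ρ_m − ρ_c)) = Δ, i.e. h = Δ (ρ_m − ρ_c)/ρ_m.
h = 18.9 km × 700/3360 = 3.94 km.

3.94 km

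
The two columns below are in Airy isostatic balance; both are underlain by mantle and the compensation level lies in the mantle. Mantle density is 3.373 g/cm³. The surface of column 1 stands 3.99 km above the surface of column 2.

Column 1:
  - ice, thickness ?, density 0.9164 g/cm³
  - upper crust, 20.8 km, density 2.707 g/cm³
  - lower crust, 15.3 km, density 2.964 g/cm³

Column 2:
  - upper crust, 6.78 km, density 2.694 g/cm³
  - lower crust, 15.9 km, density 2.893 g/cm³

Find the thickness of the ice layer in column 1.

Take the compensation level at the base of the deeper column (depth z_c below the surface of column 1) and equate Σ ρ_i t_i down to z_c; mantle fills any gap and the z_c terms cancel.
Column 1: x×0.9164 + 20.8×2.707 + 15.3×2.964 + (z_c − 36.1 − x)×3.373
Column 2: 3.99×0 + 6.78×2.694 + 15.9×2.893 + (z_c − 3.99 − 22.68)×3.373
The z_c×3.373 term appears on both sides and cancels. Collect the known terms of each column as K = Σ(ρt)_known − 3.373 × (depth of known layers): K_1 = 101.6548 − 3.373×36.1 = −20.1105; K_2 = 64.26402 − 3.373×(3.99 + 22.68) = −25.69389.
Balance: K_1 − x×(3.373 − 0.9164) = K_2, so x = (K_1 − K_2)/(3.373 − 0.9164) = 5.58339/2.4566 = 2.27 km.

2.27 km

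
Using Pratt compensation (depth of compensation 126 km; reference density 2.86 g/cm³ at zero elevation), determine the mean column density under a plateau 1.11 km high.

2.84 g/cm³

Pratt balance: ρ_ref D = ρ (D + h).
ρ = ρ_ref D/(D + h) = 2.86 × 126 km/(126 km + 1.11 km) = 2.84 g/cm³.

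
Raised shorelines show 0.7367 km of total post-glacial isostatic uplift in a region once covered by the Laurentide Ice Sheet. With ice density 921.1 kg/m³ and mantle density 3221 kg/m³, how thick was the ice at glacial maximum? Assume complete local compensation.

2.58 km

u = t ρ_ice/ρ_m → t = u ρ_m/ρ_ice = 0.7367 km × 3221/921.1 = 2.58 km.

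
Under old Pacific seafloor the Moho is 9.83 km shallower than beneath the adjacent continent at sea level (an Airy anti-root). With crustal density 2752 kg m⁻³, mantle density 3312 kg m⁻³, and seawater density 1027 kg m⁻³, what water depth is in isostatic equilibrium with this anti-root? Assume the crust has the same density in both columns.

Replacing a thickness d of crust by seawater at the top must be balanced by replacing crust with mantle at the base: d (ρ_c − ρ_w) = a (ρ_m − ρ_c).
d = a (ρ_m − ρ_c)/(ρ_c − ρ_w) = 9.83 km × 560/1725 = 3.19 km.

3.19 km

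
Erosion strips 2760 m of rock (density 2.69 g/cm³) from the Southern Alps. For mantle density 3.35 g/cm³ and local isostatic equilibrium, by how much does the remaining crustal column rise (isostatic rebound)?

Unloading: uplift u = e ρ_c/ρ_m = 2760 m × 2.69/3.35 = 2220 m.

2220 m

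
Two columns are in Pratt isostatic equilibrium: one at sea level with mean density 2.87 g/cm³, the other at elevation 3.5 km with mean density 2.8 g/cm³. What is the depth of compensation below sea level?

ρ_ref D = ρ (D + h) → D (ρ_ref − ρ) = ρ h.
D = ρ h/(ρ_ref − ρ) = 2.8 × 3.5 km/(2.87 − 2.8) = 140 km.

140 km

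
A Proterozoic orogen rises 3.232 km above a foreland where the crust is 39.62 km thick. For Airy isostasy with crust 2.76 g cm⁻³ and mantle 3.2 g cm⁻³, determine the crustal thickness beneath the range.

Root depth r = h ρ_c / (ρ_m − ρ_c) = 3.232 km × 2.76 / 0.44 = 20.27 km.
Total thickness = T + h + r = 39.62 km + 3.232 km + 20.27 km = 63.1 km.

63.1 km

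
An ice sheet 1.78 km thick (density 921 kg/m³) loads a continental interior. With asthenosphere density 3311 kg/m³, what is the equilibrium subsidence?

0.495 km

Balancing pressure at the compensation depth: the ice load ρ_ice t is balanced by mantle displaced below, ρ_m s.
s = t ρ_ice / ρ_m = 1.78 km × 921/3311 = 0.495 km.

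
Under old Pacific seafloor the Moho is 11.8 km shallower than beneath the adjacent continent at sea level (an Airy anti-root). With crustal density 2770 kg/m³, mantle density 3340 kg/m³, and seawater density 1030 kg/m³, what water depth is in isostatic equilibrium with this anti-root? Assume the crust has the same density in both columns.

3.87 km

Replacing a thickness d of crust by seawater at the top must be balanced by replacing crust with mantle at the base: d (ρ_c − ρ_w) = a (ρ_m − ρ_c).
d = a (ρ_m − ρ_c)/(ρ_c − ρ_w) = 11.8 km × 570/1740 = 3.87 km.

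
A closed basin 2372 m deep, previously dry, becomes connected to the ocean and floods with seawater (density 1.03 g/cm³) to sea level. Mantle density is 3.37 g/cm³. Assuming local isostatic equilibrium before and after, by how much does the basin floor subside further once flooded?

After flooding the water column is d + s deep. Its weight must equal the weight of mantle displaced by the extra subsidence s: (d + s) ρ_w = s ρ_m.
s = d ρ_w / (ρ_m − ρ_w) = 2372 m × 1.03/(3.37 − 1.03) = 1040 m.

1040 m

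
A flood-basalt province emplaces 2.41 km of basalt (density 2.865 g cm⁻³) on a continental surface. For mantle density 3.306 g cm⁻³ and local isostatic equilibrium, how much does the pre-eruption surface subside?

2.09 km

Subaerial loading: s = t ρ_load / ρ_m.
s = 2.41 km × 2.865/3.306 = 2.09 km.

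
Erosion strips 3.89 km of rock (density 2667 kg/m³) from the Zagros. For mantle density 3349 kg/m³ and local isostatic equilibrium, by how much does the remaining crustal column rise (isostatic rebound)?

Unloading: uplift u = e ρ_c/ρ_m = 3.89 km × 2667/3349 = 3.1 km.

3.1 km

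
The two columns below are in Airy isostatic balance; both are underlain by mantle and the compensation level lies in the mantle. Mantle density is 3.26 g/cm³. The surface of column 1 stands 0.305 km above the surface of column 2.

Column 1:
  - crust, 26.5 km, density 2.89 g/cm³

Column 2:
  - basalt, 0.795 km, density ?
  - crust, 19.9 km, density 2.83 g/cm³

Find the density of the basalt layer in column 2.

2.94 g/cm³

Take the compensation level at the base of the deeper column (depth z_c below the surface of column 1) and equate Σ ρ_i t_i down to z_c; mantle fills any gap and the z_c terms cancel.
Column 1: 26.5×2.89 + (z_c − 26.5)×3.26
Column 2: 0.305×0 + 0.795×ρ + 19.9×2.83 + (z_c − 0.305 − 20.695)×3.26
The z_c×3.26 term appears on both sides and cancels. Collect the known terms of each column as K = Σ(ρt)_known − 3.26 × (depth of known layers): K_1 = 76.585 − 3.26×26.5 = −9.805; K_2 = 56.317 − 3.26×(0.305 + 20.695) = −12.143.
Balance: K_1 = K_2 + 0.795×ρ, so ρ = (K_1 − K_2)/0.795 = 2.338/0.795 = 2.94 g/cm³.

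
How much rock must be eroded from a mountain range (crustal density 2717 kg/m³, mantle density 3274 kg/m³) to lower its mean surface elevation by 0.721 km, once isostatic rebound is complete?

Net drop Δ = e − u = e − e ρ_c/ρ_m = e (ρ_m − ρ_c)/ρ_m.
e = Δ ρ_m/(ρ_m − ρ_c) = 0.721 km × 3274/557 = 4.24 km.

4.24 km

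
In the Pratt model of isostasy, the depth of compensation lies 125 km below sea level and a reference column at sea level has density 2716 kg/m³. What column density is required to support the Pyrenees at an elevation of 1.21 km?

Pratt balance: ρ_ref D = ρ (D + h).
ρ = ρ_ref D/(D + h) = 2716 × 125 km/(125 km + 1.21 km) = 2690 kg/m³.

2690 kg/m³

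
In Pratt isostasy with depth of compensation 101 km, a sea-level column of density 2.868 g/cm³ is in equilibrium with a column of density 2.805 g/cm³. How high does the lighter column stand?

2.27 km

ρ_ref D = ρ (D + h) → h = D (ρ_ref − ρ)/ρ.
h = 101 km × (2.868 − 2.805)/2.805 = 2.27 km.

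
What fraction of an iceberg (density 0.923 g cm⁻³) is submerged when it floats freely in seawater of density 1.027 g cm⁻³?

89.9%

Submerged fraction = ρ_obj/ρ_fluid = 0.923/1.027 = 89.9%.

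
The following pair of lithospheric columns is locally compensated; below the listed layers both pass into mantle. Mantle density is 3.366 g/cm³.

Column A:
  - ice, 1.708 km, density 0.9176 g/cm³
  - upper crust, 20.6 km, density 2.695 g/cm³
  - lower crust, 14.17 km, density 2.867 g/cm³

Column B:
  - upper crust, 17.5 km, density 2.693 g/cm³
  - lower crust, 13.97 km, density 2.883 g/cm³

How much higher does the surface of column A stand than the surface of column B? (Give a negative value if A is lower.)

For any compensation level in the mantle, the mantle terms cancel and isostasy reduces to e = (Σt_A − Σt_B) − (Σ(ρt)_A − Σ(ρt)_B) / ρ_m.
Σt_A = 36.478 km; Σt_B = 31.47 km; Σ(ρt)_A = 97.7096508; Σ(ρt)_B = 87.40301 (in km·g/cm³).
e = (36.478 − 31.47) − (97.7096508 − 87.40301) / 3.366 = 1.95 km.

1.95 km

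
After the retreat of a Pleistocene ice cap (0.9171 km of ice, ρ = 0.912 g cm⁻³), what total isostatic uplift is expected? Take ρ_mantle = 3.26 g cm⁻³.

Removing the load lets mantle flow back in; uplift u satisfies ρ_ice t = ρ_m u.
u = t ρ_ice/ρ_m = 0.9171 km × 0.912/3.26 = 0.257 km.

0.257 km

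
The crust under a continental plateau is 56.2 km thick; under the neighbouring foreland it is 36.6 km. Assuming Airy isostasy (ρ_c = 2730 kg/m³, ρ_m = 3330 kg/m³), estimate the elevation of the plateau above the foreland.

3.53 km

Excess crust Δ = 56.2 km − 36.6 km = 19.6 km, split between elevation h and root r with h + r = Δ.
Airy balance ρ_c h = (ρ_m − ρ_c) r gives r = h ρ_c/(ρ_m − ρ_c), so h (1 + ρ_c/(ρ_m − ρ_c)) = Δ, i.e. h = Δ (ρ_m − ρ_c)/ρ_m.
h = 19.6 km × 600/3330 = 3.53 km.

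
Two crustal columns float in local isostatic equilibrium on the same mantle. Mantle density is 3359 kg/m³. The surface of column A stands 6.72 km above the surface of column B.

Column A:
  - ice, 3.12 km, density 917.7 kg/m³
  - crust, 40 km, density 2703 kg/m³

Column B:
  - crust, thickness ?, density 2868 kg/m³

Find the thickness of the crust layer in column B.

23 km

Take the compensation level at the base of the deeper column (depth z_c below the surface of column A) and equate Σ ρ_i t_i down to z_c; mantle fills any gap and the z_c terms cancel.
Column A: 3.12×917.7 + 40×2703 + (z_c − 43.12)×3359
Column B: 6.72×0 + x×2868 + (z_c − 6.72 − 0 − x)×3359
The z_c×3359 term appears on both sides and cancels. Collect the known terms of each column as K = Σ(ρt)_known − 3359 × (depth of known layers): K_A = 110983.224 − 3359×43.12 = −33856.856; K_B = 0 − 3359×(6.72 + 0) = −22572.48.
Balance: K_A = K_B − x×(3359 − 2868), so x = (K_B − K_A)/(3359 − 2868) = 11284.4/491 = 23 km.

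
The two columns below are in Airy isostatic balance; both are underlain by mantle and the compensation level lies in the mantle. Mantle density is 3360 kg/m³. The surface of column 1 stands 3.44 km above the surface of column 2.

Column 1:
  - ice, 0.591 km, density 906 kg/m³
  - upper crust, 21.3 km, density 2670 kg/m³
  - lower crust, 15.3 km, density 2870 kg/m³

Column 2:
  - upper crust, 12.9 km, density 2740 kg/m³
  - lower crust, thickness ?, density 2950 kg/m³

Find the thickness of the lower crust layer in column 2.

9.97 km

Take the compensation level at the base of the deeper column (depth z_c below the surface of column 1) and equate Σ ρ_i t_i down to z_c; mantle fills any gap and the z_c terms cancel.
Column 1: 0.591×906 + 21.3×2670 + 15.3×2870 + (z_c − 37.191)×3360
Column 2: 3.44×0 + 12.9×2740 + x×2950 + (z_c − 3.44 − 12.9 − x)×3360
The z_c×3360 term appears on both sides and cancels. Collect the known terms of each column as K = Σ(ρt)_known − 3360 × (depth of known layers): K_1 = 101317.446 − 3360×37.191 = −23644.314; K_2 = 35346 − 3360×(3.44 + 12.9) = −19556.4.
Balance: K_1 = K_2 − x×(3360 − 2950), so x = (K_2 − K_1)/(3360 − 2950) = 4087.91/410 = 9.97 km.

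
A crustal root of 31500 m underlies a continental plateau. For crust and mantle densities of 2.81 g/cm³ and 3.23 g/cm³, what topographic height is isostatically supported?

Isostatic balance requires: ρ_c h = (ρ_m − ρ_c) r.
h = r (ρ_m − ρ_c) / ρ_c = 31500 m × (3.23 − 2.81) / 2.81 = 4710 m.

4710 m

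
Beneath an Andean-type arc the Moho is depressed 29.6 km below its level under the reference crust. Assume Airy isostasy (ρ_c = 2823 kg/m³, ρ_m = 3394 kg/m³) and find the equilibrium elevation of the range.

5.99 km

In Airy isostatic equilibrium: ρ_c h = (ρ_m − ρ_c) r.
h = r (ρ_m − ρ_c) / ρ_c = 29.6 km × (3394 − 2823) / 2823 = 5.99 km.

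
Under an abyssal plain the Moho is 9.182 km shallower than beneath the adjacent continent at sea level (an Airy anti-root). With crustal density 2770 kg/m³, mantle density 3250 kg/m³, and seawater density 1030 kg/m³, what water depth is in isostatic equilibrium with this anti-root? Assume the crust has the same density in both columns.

2.53 km

Replacing a thickness d of crust by seawater at the top must be balanced by replacing crust with mantle at the base: d (ρ_c − ρ_w) = a (ρ_m − ρ_c).
d = a (ρ_m − ρ_c)/(ρ_c − ρ_w) = 9.182 km × 480/1740 = 2.53 km.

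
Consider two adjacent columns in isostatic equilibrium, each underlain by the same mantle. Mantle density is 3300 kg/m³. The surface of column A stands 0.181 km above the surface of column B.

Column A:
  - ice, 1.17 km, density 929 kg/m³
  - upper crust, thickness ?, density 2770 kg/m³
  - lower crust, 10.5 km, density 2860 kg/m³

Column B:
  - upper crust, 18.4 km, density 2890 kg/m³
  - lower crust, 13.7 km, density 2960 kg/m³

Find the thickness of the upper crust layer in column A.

10.2 km

Take the compensation level at the base of the deeper column (depth z_c below the surface of column A) and equate Σ ρ_i t_i down to z_c; mantle fills any gap and the z_c terms cancel.
Column A: 1.17×929 + x×2770 + 10.5×2860 + (z_c − 11.67 − x)×3300
Column B: 0.181×0 + 18.4×2890 + 13.7×2960 + (z_c − 0.181 − 32.1)×3300
The z_c×3300 term appears on both sides and cancels. Collect the known terms of each column as K = Σ(ρt)_known − 3300 × (depth of known layers): K_A = 31116.93 − 3300×11.67 = −7394.07; K_B = 93728 − 3300×(0.181 + 32.1) = −12799.3.
Balance: K_A − x×(3300 − 2770) = K_B, so x = (K_A − K_B)/(3300 − 2770) = 5405.23/530 = 10.2 km.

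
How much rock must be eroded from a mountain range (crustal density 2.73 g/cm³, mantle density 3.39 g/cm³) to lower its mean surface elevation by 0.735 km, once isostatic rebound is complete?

3.78 km

Net drop Δ = e − u = e − e ρ_c/ρ_m = e (ρ_m − ρ_c)/ρ_m.
e = Δ ρ_m/(ρ_m − ρ_c) = 0.735 km × 3.39/0.66 = 3.78 km.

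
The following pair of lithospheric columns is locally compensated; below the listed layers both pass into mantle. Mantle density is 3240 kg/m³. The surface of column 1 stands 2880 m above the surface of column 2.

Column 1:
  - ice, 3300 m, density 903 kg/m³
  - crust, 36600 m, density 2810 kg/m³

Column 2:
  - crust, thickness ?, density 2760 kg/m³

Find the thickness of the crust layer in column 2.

Take the compensation level at the base of the deeper column (depth z_c below the surface of column 1) and equate Σ ρ_i t_i down to z_c; mantle fills any gap and the z_c terms cancel.
Column 1: 3300×903 + 36600×2810 + (z_c − 39900)×3240
Column 2: 2880×0 + x×2760 + (z_c − 2880 − 0 − x)×3240
The z_c×3240 term appears on both sides and cancels. Collect the known terms of each column as K = Σ(ρt)_known − 3240 × (depth of known layers): K_1 = 105825900 − 3240×39900 = −23450100; K_2 = 0 − 3240×(2880 + 0) = −9331200.
Balance: K_1 = K_2 − x×(3240 − 2760), so x = (K_2 − K_1)/(3240 − 2760) = 14118900/480 = 29400 m.

29400 m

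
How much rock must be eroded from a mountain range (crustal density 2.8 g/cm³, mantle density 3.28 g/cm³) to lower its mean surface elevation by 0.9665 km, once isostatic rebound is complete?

Net drop Δ = e − u = e − e ρ_c/ρ_m = e (ρ_m − ρ_c)/ρ_m.
e = Δ ρ_m/(ρ_m − ρ_c) = 0.9665 km × 3.28/0.48 = 6.6 km.

6.6 km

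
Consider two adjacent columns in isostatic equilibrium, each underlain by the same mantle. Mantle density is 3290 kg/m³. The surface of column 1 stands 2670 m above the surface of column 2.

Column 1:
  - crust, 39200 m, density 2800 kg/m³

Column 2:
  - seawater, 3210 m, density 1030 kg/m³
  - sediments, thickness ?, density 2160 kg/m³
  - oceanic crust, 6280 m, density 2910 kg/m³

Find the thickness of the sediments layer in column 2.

693 m

Take the compensation level at the base of the deeper column (depth z_c below the surface of column 1) and equate Σ ρ_i t_i down to z_c; mantle fills any gap and the z_c terms cancel.
Column 1: 39200×2800 + (z_c − 39200)×3290
Column 2: 2670×0 + 3210×1030 + x×2160 + 6280×2910 + (z_c − 2670 − 9490 − x)×3290
The z_c×3290 term appears on both sides and cancels. Collect the known terms of each column as K = Σ(ρt)_known − 3290 × (depth of known layers): K_1 = 109760000 − 3290×39200 = −19208000; K_2 = 21581100 − 3290×(2670 + 9490) = −18425300.
Balance: K_1 = K_2 − x×(3290 − 2160), so x = (K_2 − K_1)/(3290 − 2160) = 782700/1130 = 693 m.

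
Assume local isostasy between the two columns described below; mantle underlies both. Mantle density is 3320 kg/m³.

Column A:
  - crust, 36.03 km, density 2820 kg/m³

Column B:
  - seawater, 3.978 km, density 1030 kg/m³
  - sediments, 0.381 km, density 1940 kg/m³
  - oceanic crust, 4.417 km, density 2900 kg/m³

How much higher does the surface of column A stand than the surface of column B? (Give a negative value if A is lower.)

1.97 km

For any compensation level in the mantle, the mantle terms cancel and isostasy reduces to e = (Σt_A − Σt_B) − (Σ(ρt)_A − Σ(ρt)_B) / ρ_m.
Σt_A = 36.03 km; Σt_B = 8.776 km; Σ(ρt)_A = 101604.6; Σ(ρt)_B = 17645.78 (in km·kg/m³).
e = (36.03 − 8.776) − (101604.6 − 17645.78) / 3320 = 1.97 km.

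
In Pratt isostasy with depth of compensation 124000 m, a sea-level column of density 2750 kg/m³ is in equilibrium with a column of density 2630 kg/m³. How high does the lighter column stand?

ρ_ref D = ρ (D + h) → h = D (ρ_ref − ρ)/ρ.
h = 124000 m × (2750 − 2630)/2630 = 5660 m.

5660 m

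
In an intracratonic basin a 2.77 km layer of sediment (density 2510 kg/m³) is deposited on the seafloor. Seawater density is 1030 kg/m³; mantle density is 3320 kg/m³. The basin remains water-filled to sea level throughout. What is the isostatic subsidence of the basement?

1.79 km

Submarine loading: the sediment displaces seawater, and the subsidence is in turn flooded, so s (ρ_m − ρ_w) = t (ρ_sed − ρ_w).
s = 2.77 km × (2510 − 1030) / (3320 − 1030) = 1.79 km.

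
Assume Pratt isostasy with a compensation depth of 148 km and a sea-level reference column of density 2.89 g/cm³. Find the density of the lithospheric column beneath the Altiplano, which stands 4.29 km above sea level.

2.81 g/cm³

Pratt balance: ρ_ref D = ρ (D + h).
ρ = ρ_ref D/(D + h) = 2.89 × 148 km/(148 km + 4.29 km) = 2.81 g/cm³.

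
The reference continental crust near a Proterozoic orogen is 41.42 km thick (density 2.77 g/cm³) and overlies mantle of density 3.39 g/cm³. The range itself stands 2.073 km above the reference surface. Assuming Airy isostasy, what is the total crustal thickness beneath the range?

Root depth r = h ρ_c / (ρ_m − ρ_c) = 2.073 km × 2.77 / 0.62 = 9.262 km.
Total thickness = T + h + r = 41.42 km + 2.073 km + 9.262 km = 52.8 km.

52.8 km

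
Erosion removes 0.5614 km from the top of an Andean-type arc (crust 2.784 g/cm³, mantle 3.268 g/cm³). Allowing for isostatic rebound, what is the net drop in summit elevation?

Rebound u = e ρ_c/ρ_m = 0.5614 km × 2.784/3.268 = 0.4783 km.
Net surface drop = e − u = 0.5614 km − 0.4783 km = e (ρ_m − ρ_c)/ρ_m = 0.0831 km.

0.0831 km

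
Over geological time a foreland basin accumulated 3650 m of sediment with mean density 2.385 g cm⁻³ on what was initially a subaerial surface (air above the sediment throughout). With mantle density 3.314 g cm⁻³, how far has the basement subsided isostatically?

Subaerial load: s = t ρ_sed / ρ_m = 3650 m × 2.385/3.314 = 2630 m.

2630 m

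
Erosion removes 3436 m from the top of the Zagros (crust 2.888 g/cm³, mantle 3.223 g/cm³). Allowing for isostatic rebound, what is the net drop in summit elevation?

Rebound u = e ρ_c/ρ_m = 3436 m × 2.888/3.223 = 3079 m.
Net surface drop = e − u = 3436 m − 3079 m = e (ρ_m − ρ_c)/ρ_m = 357 m.

357 m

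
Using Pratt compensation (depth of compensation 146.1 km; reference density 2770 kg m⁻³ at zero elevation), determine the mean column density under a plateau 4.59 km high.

Pratt balance: ρ_ref D = ρ (D + h).
ρ = ρ_ref D/(D + h) = 2770 × 146.1 km/(146.1 km + 4.59 km) = 2690 kg m⁻³.

2690 kg m⁻³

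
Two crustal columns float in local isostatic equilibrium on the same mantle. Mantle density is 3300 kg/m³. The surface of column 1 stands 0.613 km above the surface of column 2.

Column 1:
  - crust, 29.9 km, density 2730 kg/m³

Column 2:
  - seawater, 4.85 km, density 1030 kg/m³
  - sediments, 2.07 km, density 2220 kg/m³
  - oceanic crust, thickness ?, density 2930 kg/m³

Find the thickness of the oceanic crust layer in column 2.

4.8 km

Take the compensation level at the base of the deeper column (depth z_c below the surface of column 1) and equate Σ ρ_i t_i down to z_c; mantle fills any gap and the z_c terms cancel.
Column 1: 29.9×2730 + (z_c − 29.9)×3300
Column 2: 0.613×0 + 4.85×1030 + 2.07×2220 + x×2930 + (z_c − 0.613 − 6.92 − x)×3300
The z_c×3300 term appears on both sides and cancels. Collect the known terms of each column as K = Σ(ρt)_known − 3300 × (depth of known layers): K_1 = 81627 − 3300×29.9 = −17043; K_2 = 9590.9 − 3300×(0.613 + 6.92) = −15268.
Balance: K_1 = K_2 − x×(3300 − 2930), so x = (K_2 − K_1)/(3300 − 2930) = 1775/370 = 4.8 km.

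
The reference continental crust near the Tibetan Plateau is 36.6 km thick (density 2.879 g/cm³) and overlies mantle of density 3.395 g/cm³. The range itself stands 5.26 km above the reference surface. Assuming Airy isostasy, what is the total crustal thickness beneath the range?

Root depth r = h ρ_c / (ρ_m − ρ_c) = 5.26 km × 2.879 / 0.516 = 29.35 km.
Total thickness = T + h + r = 36.6 km + 5.26 km + 29.35 km = 71.2 km.

71.2 km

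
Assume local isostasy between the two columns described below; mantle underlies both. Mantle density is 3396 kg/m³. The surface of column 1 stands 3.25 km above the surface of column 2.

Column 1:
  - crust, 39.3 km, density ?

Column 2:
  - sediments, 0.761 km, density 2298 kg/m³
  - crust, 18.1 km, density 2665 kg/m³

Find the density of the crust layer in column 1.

2760 kg/m³

Take the compensation level at the base of the deeper column (depth z_c below the surface of column 1) and equate Σ ρ_i t_i down to z_c; mantle fills any gap and the z_c terms cancel.
Column 1: 39.3×ρ + (z_c − 39.3)×3396
Column 2: 3.25×0 + 0.761×2298 + 18.1×2665 + (z_c − 3.25 − 18.861)×3396
The z_c×3396 term appears on both sides and cancels. Collect the known terms of each column as K = Σ(ρt)_known − 3396 × (depth of known layers): K_1 = 0 − 3396×39.3 = −133462.8; K_2 = 49985.278 − 3396×(3.25 + 18.861) = −25103.678.
Balance: K_1 + 39.3×ρ = K_2, so ρ = (K_2 − K_1)/39.3 = 108359/39.3 = 2760 kg/m³.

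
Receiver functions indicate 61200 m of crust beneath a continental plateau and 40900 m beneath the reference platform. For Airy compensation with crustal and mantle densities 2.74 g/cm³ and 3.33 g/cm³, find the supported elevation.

Excess crust Δ = 61200 m − 40900 m = 20300 m, split between elevation h and root r with h + r = Δ.
Airy balance ρ_c h = (ρ_m − ρ_c) r gives r = h ρ_c/(ρ_m − ρ_c), so h (1 + ρ_c/(ρ_m − ρ_c)) = Δ, i.e. h = Δ (ρ_m − ρ_c)/ρ_m.
h = 20300 m × 0.59/3.33 = 3600 m.

3600 m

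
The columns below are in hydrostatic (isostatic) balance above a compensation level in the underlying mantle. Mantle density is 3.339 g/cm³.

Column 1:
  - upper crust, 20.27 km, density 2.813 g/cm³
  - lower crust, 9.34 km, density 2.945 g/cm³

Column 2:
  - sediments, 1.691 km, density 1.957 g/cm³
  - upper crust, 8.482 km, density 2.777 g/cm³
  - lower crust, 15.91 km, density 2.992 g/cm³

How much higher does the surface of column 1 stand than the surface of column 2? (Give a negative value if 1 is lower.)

0.514 km

For any compensation level in the mantle, the mantle terms cancel and isostasy reduces to e = (Σt_1 − Σt_2) − (Σ(ρt)_1 − Σ(ρt)_2) / ρ_m.
Σt_1 = 29.61 km; Σt_2 = 26.083 km; Σ(ρt)_1 = 84.52581; Σ(ρt)_2 = 74.466521 (in km·g/cm³).
e = (29.61 − 26.083) − (84.52581 − 74.466521) / 3.339 = 0.514 km.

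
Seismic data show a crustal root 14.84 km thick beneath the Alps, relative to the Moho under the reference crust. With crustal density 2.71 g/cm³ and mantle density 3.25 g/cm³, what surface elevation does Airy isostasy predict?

Isostatic balance requires: ρ_c h = (ρ_m − ρ_c) r.
h = r (ρ_m − ρ_c) / ρ_c = 14.84 km × (3.25 − 2.71) / 2.71 = 2.96 km.

2.96 km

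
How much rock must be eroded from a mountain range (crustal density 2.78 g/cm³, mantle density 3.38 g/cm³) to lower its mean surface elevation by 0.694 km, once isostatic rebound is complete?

Net drop Δ = e − u = e − e ρ_c/ρ_m = e (ρ_m − ρ_c)/ρ_m.
e = Δ ρ_m/(ρ_m − ρ_c) = 0.694 km × 3.38/0.6 = 3.91 km.

3.91 km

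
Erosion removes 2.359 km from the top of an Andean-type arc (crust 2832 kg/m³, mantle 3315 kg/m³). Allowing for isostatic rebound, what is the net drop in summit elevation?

Rebound u = e ρ_c/ρ_m = 2.359 km × 2832/3315 = 2.015 km.
Net surface drop = e − u = 2.359 km − 2.015 km = e (ρ_m − ρ_c)/ρ_m = 0.344 km.

0.344 km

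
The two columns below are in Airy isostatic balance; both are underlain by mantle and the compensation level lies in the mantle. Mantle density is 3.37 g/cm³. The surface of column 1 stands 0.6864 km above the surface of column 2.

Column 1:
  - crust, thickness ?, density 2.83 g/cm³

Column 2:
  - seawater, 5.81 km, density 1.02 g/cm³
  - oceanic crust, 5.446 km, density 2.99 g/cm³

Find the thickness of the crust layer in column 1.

33.4 km

Take the compensation level at the base of the deeper column (depth z_c below the surface of column 1) and equate Σ ρ_i t_i down to z_c; mantle fills any gap and the z_c terms cancel.
Column 1: x×2.83 + (z_c − 0 − x)×3.37
Column 2: 0.6864×0 + 5.81×1.02 + 5.446×2.99 + (z_c − 0.6864 − 11.256)×3.37
The z_c×3.37 term appears on both sides and cancels. Collect the known terms of each column as K = Σ(ρt)_known − 3.37 × (depth of known layers): K_1 = 0 − 3.37×0 = 0; K_2 = 22.20974 − 3.37×(0.6864 + 11.256) = −18.036148.
Balance: K_1 − x×(3.37 − 2.83) = K_2, so x = (K_1 − K_2)/(3.37 − 2.83) = 18.0361/0.54 = 33.4 km.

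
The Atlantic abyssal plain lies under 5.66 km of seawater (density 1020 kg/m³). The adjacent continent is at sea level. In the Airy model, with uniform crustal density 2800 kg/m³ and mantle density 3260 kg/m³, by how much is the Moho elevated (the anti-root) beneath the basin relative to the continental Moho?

21.9 km

Balancing pressure at the compensation depth: replacing crust with seawater at the top is compensated by replacing crust with mantle at the base: d (ρ_c − ρ_w) = a (ρ_m − ρ_c).
a = d (ρ_c − ρ_w)/(ρ_m − ρ_c) = 5.66 km × 1780/460 = 21.9 km.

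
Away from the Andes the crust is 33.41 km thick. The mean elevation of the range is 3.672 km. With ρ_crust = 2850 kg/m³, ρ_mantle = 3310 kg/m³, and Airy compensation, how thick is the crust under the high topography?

59.8 km

Root depth r = h ρ_c / (ρ_m − ρ_c) = 3.672 km × 2850 / 460 = 22.75 km.
Total thickness = T + h + r = 33.41 km + 3.672 km + 22.75 km = 59.8 km.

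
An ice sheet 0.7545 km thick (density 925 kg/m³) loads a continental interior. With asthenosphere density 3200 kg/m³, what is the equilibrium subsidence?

In Airy isostatic equilibrium: the ice load ρ_ice t is balanced by mantle displaced below, ρ_m s.
s = t ρ_ice / ρ_m = 0.7545 km × 925/3200 = 0.218 km.

0.218 km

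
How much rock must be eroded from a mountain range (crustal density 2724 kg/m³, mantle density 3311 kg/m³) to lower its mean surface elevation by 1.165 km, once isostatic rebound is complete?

6.57 km

Net drop Δ = e − u = e − e ρ_c/ρ_m = e (ρ_m − ρ_c)/ρ_m.
e = Δ ρ_m/(ρ_m − ρ_c) = 1.165 km × 3311/587 = 6.57 km.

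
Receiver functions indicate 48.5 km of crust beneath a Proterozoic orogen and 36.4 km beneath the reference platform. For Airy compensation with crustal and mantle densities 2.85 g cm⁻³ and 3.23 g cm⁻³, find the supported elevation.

Excess crust Δ = 48.5 km − 36.4 km = 12.1 km, split between elevation h and root r with h + r = Δ.
Airy balance ρ_c h = (ρ_m − ρ_c) r gives r = h ρ_c/(ρ_m − ρ_c), so h (1 + ρ_c/(ρ_m − ρ_c)) = Δ, i.e. h = Δ (ρ_m − ρ_c)/ρ_m.
h = 12.1 km × 0.38/3.23 = 1.42 km.

1.42 km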